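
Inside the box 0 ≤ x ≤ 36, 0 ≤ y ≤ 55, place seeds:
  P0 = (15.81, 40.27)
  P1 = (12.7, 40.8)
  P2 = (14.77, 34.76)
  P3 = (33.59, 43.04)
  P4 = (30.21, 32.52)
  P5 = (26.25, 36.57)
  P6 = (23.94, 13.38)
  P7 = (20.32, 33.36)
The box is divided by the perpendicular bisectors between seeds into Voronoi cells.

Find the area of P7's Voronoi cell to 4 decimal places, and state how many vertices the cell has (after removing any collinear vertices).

Area of P7's cell: 114.0659 (5 vertices)

1. box [0,36]×[0,55]: [(0, 0) (36, 0) (36, 55) (0, 55)]
2. ⊥bis P7·P0 via (18.065,36.815): [(0, 25.0244) (0, 0) (36, 0) (36, 48.5208)]  |A|=1323.8127
3. ⊥bis P7·P1 via (16.51,37.08): [(13.0649, 33.5515) (0, 20.1706) (0, 0) (36, 0) (36, 48.5208)]  |A|=1292.1054
4. ⊥bis P7·P2 via (17.545,34.06): [(18.2744, 36.9517) (8.9533, 0) (36, 0) (36, 48.5208)]  |A|=929.7399
5. ⊥bis P7·P3 via (26.955,38.2): [(24.772, 41.1925) (18.2744, 36.9517) (8.9533, 0) (36, 0) (36, 25.8005)]  |A|=802.1889
6. ⊥bis P7·P4 via (25.265,32.94): [(25.8414, 39.7266) (24.772, 41.1925) (18.2744, 36.9517) (8.9533, 0) (22.4673, 0)]  |A|=402.3359
7. ⊥bis P7·P5 via (23.285,34.965): [(25.1451, 31.5287) (21.1822, 38.8495) (18.2744, 36.9517) (8.9533, 0) (22.4673, 0)]  |A|=379.6595
8. ⊥bis P7·P6 via (22.13,23.37): [(24.4885, 23.7973) (25.1451, 31.5287) (21.1822, 38.8495) (18.2744, 36.9517) (14.4997, 21.9875)]  |A|=114.0659
9. canonical 5-gon: [(24.4885, 23.7973) (25.1451, 31.5287) (21.1822, 38.8495) (18.2744, 36.9517) (14.4997, 21.9875)]
10. shoelace: 114.0659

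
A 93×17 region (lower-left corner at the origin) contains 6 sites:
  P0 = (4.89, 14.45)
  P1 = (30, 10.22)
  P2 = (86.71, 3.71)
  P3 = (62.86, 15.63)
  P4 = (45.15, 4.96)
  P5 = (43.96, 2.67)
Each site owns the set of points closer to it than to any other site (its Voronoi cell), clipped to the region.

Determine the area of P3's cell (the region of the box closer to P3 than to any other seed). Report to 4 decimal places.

1. box [0,93]×[0,17]: [(0, 0) (93, 0) (93, 17) (0, 17)]
2. ⊥bis P3·P0 via (33.875,15.04): [(34.1811, 0) (93, 0) (93, 17) (33.8351, 17)]  |A|=1002.8619
3. ⊥bis P3·P1 via (46.43,12.925): [(48.5579, 0) (93, 0) (93, 17) (45.7591, 17)]  |A|=779.3051
4. ⊥bis P3·P2 via (74.785,9.67): [(48.5579, 0) (69.952, 0) (78.4485, 17) (45.7591, 17)]  |A|=459.7093
5. ⊥bis P3·P4 via (54.005,10.295): [(60.2076, 0) (69.952, 0) (78.4485, 17) (49.9653, 17)]  |A|=324.9344
6. ⊥bis P3·P5 via (53.41,9.15): [(60.2076, 0) (69.952, 0) (78.4485, 17) (49.9653, 17)]  |A|=324.9344
7. canonical 4-gon: [(60.2076, 0) (69.952, 0) (78.4485, 17) (49.9653, 17)]
8. shoelace: 324.9344

Area of P3's cell: 324.9344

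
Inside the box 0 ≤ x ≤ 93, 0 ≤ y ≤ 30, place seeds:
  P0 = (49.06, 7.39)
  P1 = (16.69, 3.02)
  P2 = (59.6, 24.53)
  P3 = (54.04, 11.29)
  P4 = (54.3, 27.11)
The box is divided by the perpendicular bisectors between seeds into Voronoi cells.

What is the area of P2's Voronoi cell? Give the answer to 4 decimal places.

Area of P2's cell: 719.2563

1. box [0,93]×[0,30]: [(0, 0) (93, 0) (93, 30) (0, 30)]
2. ⊥bis P2·P0 via (54.33,15.96): [(80.2839, 0) (93, 0) (93, 30) (31.4983, 30)]  |A|=1113.2658
3. ⊥bis P2·P1 via (38.145,13.775): [(80.2839, 0) (93, 0) (93, 30) (31.4983, 30)]  |A|=1113.2658
4. ⊥bis P2·P3 via (56.82,17.91): [(38.9674, 25.407) (93, 2.7166) (93, 30) (31.4983, 30)]  |A|=878.335
5. ⊥bis P2·P4 via (56.95,25.82): [(53.7309, 19.2072) (93, 2.7166) (93, 30) (58.9848, 30)]  |A|=719.2563
6. canonical 4-gon: [(53.7309, 19.2072) (93, 2.7166) (93, 30) (58.9848, 30)]
7. shoelace: 719.2563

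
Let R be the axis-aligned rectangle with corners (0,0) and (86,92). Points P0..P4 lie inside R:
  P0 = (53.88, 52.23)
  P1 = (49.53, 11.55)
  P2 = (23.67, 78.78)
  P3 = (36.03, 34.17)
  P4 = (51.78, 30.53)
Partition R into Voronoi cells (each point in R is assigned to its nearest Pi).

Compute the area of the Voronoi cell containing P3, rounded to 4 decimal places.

Area of P3's cell: 1819.6143

1. box [0,86]×[0,92]: [(0, 0) (86, 0) (86, 92) (0, 92)]
2. ⊥bis P3·P0 via (44.955,43.2): [(0, 87.6323) (0, 0) (86, 0) (86, 2.6323)]  |A|=3881.375
3. ⊥bis P3·P1 via (42.78,22.86): [(56.9674, 31.3273) (0, 87.6323) (0, 0) (4.4768, 0)]  |A|=2566.2141
4. ⊥bis P3·P2 via (29.85,56.475): [(56.9674, 31.3273) (31.1573, 56.8372) (0, 48.2045) (0, 0) (4.4768, 0)]  |A|=1951.9823
5. ⊥bis P3·P4 via (43.905,32.35): [(41.5408, 22.1204) (46.1415, 42.0273) (31.1573, 56.8372) (0, 48.2045) (0, 0) (4.4768, 0)]  |A|=1819.6143
6. canonical 6-gon: [(41.5408, 22.1204) (46.1415, 42.0273) (31.1573, 56.8372) (0, 48.2045) (0, 0) (4.4768, 0)]
7. shoelace: 1819.6143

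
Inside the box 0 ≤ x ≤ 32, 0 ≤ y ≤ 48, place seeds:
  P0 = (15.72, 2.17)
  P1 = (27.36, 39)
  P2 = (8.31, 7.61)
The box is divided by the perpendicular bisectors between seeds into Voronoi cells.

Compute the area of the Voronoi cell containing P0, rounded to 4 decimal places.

1. box [0,32]×[0,48]: [(0, 0) (32, 0) (32, 48) (0, 48)]
2. ⊥bis P0·P1 via (21.54,20.585): [(0, 27.3926) (0, 0) (32, 0) (32, 17.2792)]  |A|=714.7488
3. ⊥bis P0·P2 via (12.015,4.89): [(23.1612, 20.0726) (8.425, 0) (32, 0) (32, 17.2792)]  |A|=312.969
4. canonical 4-gon: [(23.1612, 20.0726) (8.425, 0) (32, 0) (32, 17.2792)]
5. shoelace: 312.969

Area of P0's cell: 312.9690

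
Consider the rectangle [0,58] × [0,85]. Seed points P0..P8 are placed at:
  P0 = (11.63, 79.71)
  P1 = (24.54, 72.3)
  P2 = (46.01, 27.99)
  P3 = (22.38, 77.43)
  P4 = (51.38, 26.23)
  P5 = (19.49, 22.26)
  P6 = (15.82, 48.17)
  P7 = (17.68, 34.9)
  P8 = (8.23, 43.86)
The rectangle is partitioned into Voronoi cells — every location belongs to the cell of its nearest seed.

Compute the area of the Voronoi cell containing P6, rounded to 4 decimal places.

Area of P6's cell: 486.3974

1. box [0,58]×[0,85]: [(0, 0) (58, 0) (58, 85) (0, 85)]
2. ⊥bis P6·P0 via (13.725,63.94): [(0, 62.1167) (0, 0) (58, 0) (58, 69.8218)]  |A|=3826.216
3. ⊥bis P6·P1 via (20.18,60.235): [(10.9483, 63.5711) (0, 62.1167) (0, 0) (58, 0) (58, 46.5678)]  |A|=3279.1446
4. ⊥bis P6·P2 via (30.915,38.08): [(40.7543, 52.7999) (10.9483, 63.5711) (0, 62.1167) (0, 0) (5.4611, 0)]  |A|=1490.5712
5. ⊥bis P6·P3 via (19.1,62.8): [(40.7543, 52.7999) (10.9483, 63.5711) (0, 62.1167) (0, 0) (5.4611, 0)]  |A|=1490.5712
6. ⊥bis P6·P4 via (33.6,37.2): [(40.7543, 52.7999) (10.9483, 63.5711) (0, 62.1167) (0, 0) (5.4611, 0)]  |A|=1490.5712
7. ⊥bis P6·P5 via (17.655,35.215): [(30.1864, 36.99) (40.7543, 52.7999) (10.9483, 63.5711) (0, 62.1167) (0, 32.7143)]  |A|=895.8057
8. ⊥bis P6·P7 via (16.75,41.535): [(34.9275, 44.0829) (40.7543, 52.7999) (10.9483, 63.5711) (0, 62.1167) (0, 39.1872)]  |A|=685.8454
9. ⊥bis P6·P8 via (12.025,46.015): [(14.7298, 41.2518) (34.9275, 44.0829) (40.7543, 52.7999) (10.9483, 63.5711) (2.6795, 62.4726)]  |A|=486.3974
10. canonical 5-gon: [(14.7298, 41.2518) (34.9275, 44.0829) (40.7543, 52.7999) (10.9483, 63.5711) (2.6795, 62.4726)]
11. shoelace: 486.3974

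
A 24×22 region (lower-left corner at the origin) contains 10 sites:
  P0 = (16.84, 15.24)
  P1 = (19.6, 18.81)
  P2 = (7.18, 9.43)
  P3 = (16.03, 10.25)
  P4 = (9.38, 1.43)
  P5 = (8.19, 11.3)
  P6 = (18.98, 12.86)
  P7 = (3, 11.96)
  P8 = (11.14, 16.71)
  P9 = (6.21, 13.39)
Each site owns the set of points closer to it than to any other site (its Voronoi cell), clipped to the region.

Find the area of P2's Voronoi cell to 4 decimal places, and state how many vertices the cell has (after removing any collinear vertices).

Area of P2's cell: 43.4303 (5 vertices)

1. box [0,24]×[0,22]: [(0, 0) (24, 0) (24, 22) (0, 22)]
2. ⊥bis P2·P0 via (12.01,12.335): [(0, 0) (19.4289, 0) (6.197, 22) (0, 22)]  |A|=281.8846
3. ⊥bis P2·P1 via (13.39,14.12): [(0, 0) (19.4289, 0) (6.197, 22) (0, 22)]  |A|=281.8846
4. ⊥bis P2·P3 via (11.605,9.84): [(0, 0) (12.5167, 0) (11.258, 13.5854) (6.197, 22) (0, 22)]  |A|=234.9326
5. ⊥bis P2·P4 via (8.28,5.43): [(0, 3.153) (11.9208, 6.4312) (11.258, 13.5854) (6.197, 22) (0, 22)]  |A|=175.8904
6. ⊥bis P2·P5 via (7.685,10.365): [(0, 14.5157) (0, 3.153) (11.9208, 6.4312) (11.7603, 8.1639)]  |A|=77.4051
7. ⊥bis P2·P6 via (13.08,11.145): [(0, 14.5157) (0, 3.153) (11.9208, 6.4312) (11.7603, 8.1639)]  |A|=77.4051
8. ⊥bis P2·P7 via (5.09,10.695): [(5.5788, 11.5026) (0.63, 3.3262) (11.9208, 6.4312) (11.7603, 8.1639)]  |A|=43.5632
9. ⊥bis P2·P8 via (9.16,13.07): [(5.5788, 11.5026) (0.63, 3.3262) (11.9208, 6.4312) (11.7603, 8.1639)]  |A|=43.5632
10. ⊥bis P2·P9 via (6.695,11.41): [(6.045, 11.2508) (5.3187, 11.0729) (0.63, 3.3262) (11.9208, 6.4312) (11.7603, 8.1639)]  |A|=43.4303
11. canonical 5-gon: [(6.045, 11.2508) (5.3187, 11.0729) (0.63, 3.3262) (11.9208, 6.4312) (11.7603, 8.1639)]
12. shoelace: 43.4303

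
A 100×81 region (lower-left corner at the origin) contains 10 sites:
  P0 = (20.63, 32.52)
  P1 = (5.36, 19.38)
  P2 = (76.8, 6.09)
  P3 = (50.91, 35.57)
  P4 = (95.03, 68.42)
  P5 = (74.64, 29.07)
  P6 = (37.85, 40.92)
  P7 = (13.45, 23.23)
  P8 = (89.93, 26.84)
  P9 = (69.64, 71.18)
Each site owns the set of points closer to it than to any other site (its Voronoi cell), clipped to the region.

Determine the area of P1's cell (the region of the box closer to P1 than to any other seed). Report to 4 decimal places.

1. box [0,100]×[0,81]: [(0, 0) (100, 0) (100, 81) (0, 81)]
2. ⊥bis P1·P0 via (12.995,25.95): [(0, 41.0515) (0, 0) (35.3253, 0)]  |A|=725.0773
3. ⊥bis P1·P2 via (41.08,12.735): [(0, 41.0515) (0, 0) (35.3253, 0)]  |A|=725.0773
4. ⊥bis P1·P3 via (28.135,27.475): [(0, 41.0515) (0, 0) (35.3253, 0)]  |A|=725.0773
5. ⊥bis P1·P4 via (50.195,43.9): [(0, 41.0515) (0, 0) (35.3253, 0)]  |A|=725.0773
6. ⊥bis P1·P5 via (40,24.225): [(0, 41.0515) (0, 0) (35.3253, 0)]  |A|=725.0773
7. ⊥bis P1·P6 via (21.605,30.15): [(0, 41.0515) (0, 0) (35.3253, 0)]  |A|=725.0773
8. ⊥bis P1·P7 via (9.405,21.305): [(0.0173, 41.0314) (0, 41.0515) (0, 0) (19.544, 0)]  |A|=401.3129
9. ⊥bis P1·P8 via (47.645,23.11): [(0.0173, 41.0314) (0, 41.0515) (0, 0) (19.544, 0)]  |A|=401.3129
10. ⊥bis P1·P9 via (37.5,45.28): [(0.0173, 41.0314) (0, 41.0515) (0, 0) (19.544, 0)]  |A|=401.3129
11. canonical 4-gon: [(0.0173, 41.0314) (0, 41.0515) (0, 0) (19.544, 0)]
12. shoelace: 401.3129

Area of P1's cell: 401.3129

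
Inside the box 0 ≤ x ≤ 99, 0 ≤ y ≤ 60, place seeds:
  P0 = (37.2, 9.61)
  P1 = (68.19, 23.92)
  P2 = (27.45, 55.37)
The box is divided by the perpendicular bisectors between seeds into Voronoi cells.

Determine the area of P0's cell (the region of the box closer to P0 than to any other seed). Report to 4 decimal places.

Area of P0's cell: 1625.2109

1. box [0,99]×[0,60]: [(0, 0) (99, 0) (99, 60) (0, 60)]
2. ⊥bis P0·P1 via (52.695,16.765): [(0, 0) (60.4364, 0) (32.7307, 60) (0, 60)]  |A|=2795.0149
3. ⊥bis P0·P2 via (32.325,32.49): [(0, 25.6026) (0, 0) (60.4364, 0) (44.2596, 35.0329)]  |A|=1625.2109
4. canonical 4-gon: [(0, 25.6026) (0, 0) (60.4364, 0) (44.2596, 35.0329)]
5. shoelace: 1625.2109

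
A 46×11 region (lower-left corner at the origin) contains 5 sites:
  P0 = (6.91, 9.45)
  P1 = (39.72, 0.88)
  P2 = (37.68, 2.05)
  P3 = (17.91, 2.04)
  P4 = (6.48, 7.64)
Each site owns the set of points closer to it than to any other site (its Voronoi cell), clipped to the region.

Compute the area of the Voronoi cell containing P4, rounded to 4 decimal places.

1. box [0,46]×[0,11]: [(0, 0) (46, 0) (46, 11) (0, 11)]
2. ⊥bis P4·P0 via (6.695,8.545): [(0, 10.1355) (0, 0) (42.6635, 0)]  |A|=216.2084
3. ⊥bis P4·P1 via (23.1,4.26): [(23.1752, 4.6298) (0, 10.1355) (0, 0) (22.2336, 0)]  |A|=168.9153
4. ⊥bis P4·P2 via (22.08,4.845): [(22.0877, 4.8882) (0, 10.1355) (0, 0) (21.2119, 0)]  |A|=163.7791
5. ⊥bis P4·P3 via (12.195,4.84): [(13.2475, 6.9883) (0, 10.1355) (0, 0) (9.8237, 0)]  |A|=101.461
6. canonical 4-gon: [(13.2475, 6.9883) (0, 10.1355) (0, 0) (9.8237, 0)]
7. shoelace: 101.461

Area of P4's cell: 101.4610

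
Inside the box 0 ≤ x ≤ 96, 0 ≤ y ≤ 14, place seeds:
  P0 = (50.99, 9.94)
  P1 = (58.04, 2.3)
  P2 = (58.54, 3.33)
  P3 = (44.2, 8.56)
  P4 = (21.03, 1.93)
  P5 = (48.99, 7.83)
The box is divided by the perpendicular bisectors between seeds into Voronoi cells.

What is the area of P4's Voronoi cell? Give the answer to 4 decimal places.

Area of P4's cell: 449.5794

1. box [0,96]×[0,14]: [(0, 0) (96, 0) (96, 14) (0, 14)]
2. ⊥bis P4·P0 via (36.01,5.935): [(0, 0) (37.5968, 0) (33.8538, 14) (0, 14)]  |A|=500.1537
3. ⊥bis P4·P1 via (39.535,2.115): [(0, 0) (37.5968, 0) (33.8538, 14) (0, 14)]  |A|=500.1537
4. ⊥bis P4·P2 via (39.785,2.63): [(0, 0) (37.5968, 0) (33.8538, 14) (0, 14)]  |A|=500.1537
5. ⊥bis P4·P3 via (32.615,5.245): [(0, 0) (34.1158, 0) (30.1098, 14) (0, 14)]  |A|=449.5794
6. ⊥bis P4·P5 via (35.01,4.88): [(0, 0) (34.1158, 0) (30.1098, 14) (0, 14)]  |A|=449.5794
7. canonical 4-gon: [(0, 0) (34.1158, 0) (30.1098, 14) (0, 14)]
8. shoelace: 449.5794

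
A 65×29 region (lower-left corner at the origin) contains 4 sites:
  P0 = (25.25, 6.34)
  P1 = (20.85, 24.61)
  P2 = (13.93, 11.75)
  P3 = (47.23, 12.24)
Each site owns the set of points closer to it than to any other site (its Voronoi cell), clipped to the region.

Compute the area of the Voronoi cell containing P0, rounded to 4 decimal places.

Area of P0's cell: 288.7928

1. box [0,65]×[0,29]: [(0, 0) (65, 0) (65, 29) (0, 29)]
2. ⊥bis P0·P1 via (23.05,15.475): [(0, 9.9238) (0, 0) (65, 0) (65, 25.5779)]  |A|=1153.806
3. ⊥bis P0·P2 via (19.59,9.045): [(22.6127, 15.3697) (15.2673, 0) (65, 0) (65, 25.5779)]  |A|=924.2776
4. ⊥bis P0·P3 via (36.24,9.29): [(33.8797, 18.0831) (22.6127, 15.3697) (15.2673, 0) (38.7337, 0)]  |A|=288.7928
5. canonical 4-gon: [(33.8797, 18.0831) (22.6127, 15.3697) (15.2673, 0) (38.7337, 0)]
6. shoelace: 288.7928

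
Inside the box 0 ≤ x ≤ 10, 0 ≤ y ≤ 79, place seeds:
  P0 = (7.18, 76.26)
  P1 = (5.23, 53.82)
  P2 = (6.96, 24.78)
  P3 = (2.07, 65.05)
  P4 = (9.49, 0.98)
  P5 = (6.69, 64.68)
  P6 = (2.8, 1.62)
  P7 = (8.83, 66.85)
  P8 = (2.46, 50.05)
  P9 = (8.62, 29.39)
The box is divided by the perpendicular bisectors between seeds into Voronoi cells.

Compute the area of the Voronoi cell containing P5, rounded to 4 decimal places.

Area of P5's cell: 41.1940

1. box [0,10]×[0,79]: [(0, 0) (10, 0) (10, 79) (0, 79)]
2. ⊥bis P5·P0 via (6.935,70.47): [(0, 70.7634) (0, 0) (10, 0) (10, 70.3403)]  |A|=705.5188
3. ⊥bis P5·P1 via (5.96,59.25): [(0, 70.7634) (0, 60.0513) (10, 58.7069) (10, 70.3403)]  |A|=111.7282
4. ⊥bis P5·P2 via (6.825,44.73): [(0, 70.7634) (0, 60.0513) (10, 58.7069) (10, 70.3403)]  |A|=111.7282
5. ⊥bis P5·P3 via (4.38,64.865): [(4.836, 70.5588) (3.9519, 59.52) (10, 58.7069) (10, 70.3403)]  |A|=63.7788
6. ⊥bis P5·P4 via (8.09,32.83): [(4.836, 70.5588) (3.9519, 59.52) (10, 58.7069) (10, 70.3403)]  |A|=63.7788
7. ⊥bis P5·P6 via (4.745,33.15): [(4.836, 70.5588) (3.9519, 59.52) (10, 58.7069) (10, 70.3403)]  |A|=63.7788
8. ⊥bis P5·P7 via (7.76,65.765): [(4.6942, 68.7884) (3.9519, 59.52) (10, 58.7069) (10, 63.556)]  |A|=41.194
9. ⊥bis P5·P8 via (4.575,57.365): [(4.6942, 68.7884) (3.9519, 59.52) (10, 58.7069) (10, 63.556)]  |A|=41.194
10. ⊥bis P5·P9 via (7.655,47.035): [(4.6942, 68.7884) (3.9519, 59.52) (10, 58.7069) (10, 63.556)]  |A|=41.194
11. canonical 4-gon: [(4.6942, 68.7884) (3.9519, 59.52) (10, 58.7069) (10, 63.556)]
12. shoelace: 41.194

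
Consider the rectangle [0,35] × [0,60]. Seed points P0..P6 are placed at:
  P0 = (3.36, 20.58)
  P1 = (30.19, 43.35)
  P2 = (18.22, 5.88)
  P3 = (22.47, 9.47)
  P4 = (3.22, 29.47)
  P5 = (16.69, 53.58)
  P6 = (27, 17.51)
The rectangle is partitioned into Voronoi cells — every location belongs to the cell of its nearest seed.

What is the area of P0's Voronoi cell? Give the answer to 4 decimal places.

Area of P0's cell: 230.5470

1. box [0,35]×[0,60]: [(0, 0) (35, 0) (35, 60) (0, 60)]
2. ⊥bis P0·P1 via (16.775,31.965): [(0, 51.7311) (0, 0) (35, 0) (35, 10.4904)]  |A|=1088.8755
3. ⊥bis P0·P2 via (10.79,13.23): [(22.5693, 25.1375) (0, 51.7311) (0, 2.3226)]  |A|=557.5581
4. ⊥bis P0·P3 via (12.915,15.025): [(13.4129, 15.8815) (20.3289, 27.7774) (0, 51.7311) (0, 2.3226)]  |A|=535.1034
5. ⊥bis P0·P4 via (3.29,25.025): [(13.4129, 15.8815) (18.8714, 25.2704) (0, 24.9732) (0, 2.3226)]  |A|=239.6852
6. ⊥bis P0·P5 via (10.025,37.08): [(13.4129, 15.8815) (18.8714, 25.2704) (0, 24.9732) (0, 2.3226)]  |A|=239.6852
7. ⊥bis P0·P6 via (15.18,19.045): [(13.4129, 15.8815) (15.1593, 18.8853) (15.9825, 25.2249) (0, 24.9732) (0, 2.3226)]  |A|=230.547
8. canonical 5-gon: [(13.4129, 15.8815) (15.1593, 18.8853) (15.9825, 25.2249) (0, 24.9732) (0, 2.3226)]
9. shoelace: 230.547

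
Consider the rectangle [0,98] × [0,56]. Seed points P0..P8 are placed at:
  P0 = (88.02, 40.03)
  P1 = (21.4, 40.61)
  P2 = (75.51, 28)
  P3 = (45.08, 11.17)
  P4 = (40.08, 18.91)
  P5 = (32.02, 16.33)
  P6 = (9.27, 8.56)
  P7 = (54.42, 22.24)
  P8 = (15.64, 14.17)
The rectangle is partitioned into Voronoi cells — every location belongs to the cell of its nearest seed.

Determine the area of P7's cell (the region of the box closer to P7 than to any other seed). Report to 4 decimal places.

Area of P7's cell: 783.4832

1. box [0,98]×[0,56]: [(0, 0) (98, 0) (98, 56) (0, 56)]
2. ⊥bis P7·P0 via (71.22,31.135): [(0, 0) (87.7049, 0) (58.0549, 56) (0, 56)]  |A|=4081.2728
3. ⊥bis P7·P1 via (37.91,31.425): [(20.4273, 0) (87.7049, 0) (58.0549, 56) (51.5818, 56)]  |A|=2065.0167
4. ⊥bis P7·P2 via (64.965,25.12): [(20.4273, 0) (71.8257, 0) (56.5312, 56) (51.5818, 56)]  |A|=1577.736
5. ⊥bis P7·P3 via (49.75,16.705): [(36.119, 28.2057) (69.5492, 0) (71.8257, 0) (56.5312, 56) (51.5818, 56)]  |A|=884.977
6. ⊥bis P7·P4 via (47.25,20.575): [(42.7219, 40.0744) (47.7585, 18.3853) (69.5492, 0) (71.8257, 0) (56.5312, 56) (51.5818, 56)]  |A|=783.4832
7. ⊥bis P7·P5 via (43.22,19.285): [(42.7219, 40.0744) (47.7585, 18.3853) (69.5492, 0) (71.8257, 0) (56.5312, 56) (51.5818, 56)]  |A|=783.4832
8. ⊥bis P7·P6 via (31.845,15.4): [(42.7219, 40.0744) (47.7585, 18.3853) (69.5492, 0) (71.8257, 0) (56.5312, 56) (51.5818, 56)]  |A|=783.4832
9. ⊥bis P7·P8 via (35.03,18.205): [(42.7219, 40.0744) (47.7585, 18.3853) (69.5492, 0) (71.8257, 0) (56.5312, 56) (51.5818, 56)]  |A|=783.4832
10. canonical 6-gon: [(42.7219, 40.0744) (47.7585, 18.3853) (69.5492, 0) (71.8257, 0) (56.5312, 56) (51.5818, 56)]
11. shoelace: 783.4832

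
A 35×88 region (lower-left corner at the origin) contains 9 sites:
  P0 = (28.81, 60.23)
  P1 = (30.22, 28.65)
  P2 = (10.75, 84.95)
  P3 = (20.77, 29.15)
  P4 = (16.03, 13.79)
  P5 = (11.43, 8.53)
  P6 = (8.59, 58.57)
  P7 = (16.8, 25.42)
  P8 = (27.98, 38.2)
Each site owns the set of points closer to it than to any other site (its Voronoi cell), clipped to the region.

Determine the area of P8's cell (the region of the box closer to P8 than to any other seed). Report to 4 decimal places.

1. box [0,35]×[0,88]: [(0, 0) (35, 0) (35, 88) (0, 88)]
2. ⊥bis P8·P0 via (28.395,49.215): [(0, 50.2848) (0, 0) (35, 0) (35, 48.9662)]  |A|=1736.8918
3. ⊥bis P8·P1 via (29.1,33.425): [(0, 50.2848) (0, 26.5995) (35, 34.8089) (35, 48.9662)]  |A|=662.2461
4. ⊥bis P8·P2 via (19.365,61.575): [(0, 50.2848) (0, 26.5995) (35, 34.8089) (35, 48.9662)]  |A|=662.2461
5. ⊥bis P8·P3 via (24.375,33.675): [(3.7014, 50.1454) (25.6921, 32.6257) (35, 34.8089) (35, 48.9662)]  |A|=327.0922
6. ⊥bis P8·P4 via (22.005,25.995): [(3.7014, 50.1454) (25.6921, 32.6257) (35, 34.8089) (35, 48.9662)]  |A|=327.0922
7. ⊥bis P8·P5 via (19.705,23.365): [(3.7014, 50.1454) (25.6921, 32.6257) (35, 34.8089) (35, 48.9662)]  |A|=327.0922
8. ⊥bis P8·P6 via (18.285,48.385): [(19.5087, 49.5498) (12.6472, 43.0184) (25.6921, 32.6257) (35, 34.8089) (35, 48.9662)]  |A|=273.4272
9. ⊥bis P8·P7 via (22.39,31.81): [(19.5087, 49.5498) (12.6472, 43.0184) (25.6921, 32.6257) (35, 34.8089) (35, 48.9662)]  |A|=273.4272
10. canonical 5-gon: [(19.5087, 49.5498) (12.6472, 43.0184) (25.6921, 32.6257) (35, 34.8089) (35, 48.9662)]
11. shoelace: 273.4272

Area of P8's cell: 273.4272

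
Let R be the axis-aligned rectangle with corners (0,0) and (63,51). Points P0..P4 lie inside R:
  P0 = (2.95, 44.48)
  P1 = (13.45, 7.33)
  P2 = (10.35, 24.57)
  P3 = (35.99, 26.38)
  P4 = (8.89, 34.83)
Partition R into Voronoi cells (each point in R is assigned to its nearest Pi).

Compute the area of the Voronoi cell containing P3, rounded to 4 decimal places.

Area of P3's cell: 1832.7492

1. box [0,63]×[0,51]: [(0, 0) (63, 0) (63, 51) (0, 51)]
2. ⊥bis P3·P0 via (19.47,35.43): [(0.0607, 0) (63, 0) (63, 51) (27.9996, 51)]  |A|=2497.4629
3. ⊥bis P3·P1 via (24.72,16.855): [(15.3607, 27.9289) (38.9652, 0) (63, 0) (63, 51) (27.9996, 51)]  |A|=1954.1825
4. ⊥bis P3·P2 via (23.17,25.475): [(22.1251, 40.2767) (23.6927, 18.0705) (38.9652, 0) (63, 0) (63, 51) (27.9996, 51)]  |A|=1869.399
5. ⊥bis P3·P4 via (22.44,30.605): [(22.74, 31.567) (23.6927, 18.0705) (38.9652, 0) (63, 0) (63, 51) (28.7993, 51)]  |A|=1832.7492
6. canonical 6-gon: [(22.74, 31.567) (23.6927, 18.0705) (38.9652, 0) (63, 0) (63, 51) (28.7993, 51)]
7. shoelace: 1832.7492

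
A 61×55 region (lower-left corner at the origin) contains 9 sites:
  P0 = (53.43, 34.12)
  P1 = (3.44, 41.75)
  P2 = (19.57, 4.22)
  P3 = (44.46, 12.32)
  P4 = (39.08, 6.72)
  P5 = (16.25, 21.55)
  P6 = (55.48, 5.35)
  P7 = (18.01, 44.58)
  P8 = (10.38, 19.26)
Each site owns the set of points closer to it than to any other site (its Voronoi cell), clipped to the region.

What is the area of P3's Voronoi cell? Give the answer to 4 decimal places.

1. box [0,61]×[0,55]: [(0, 0) (61, 0) (61, 55) (0, 55)]
2. ⊥bis P3·P0 via (48.945,23.22): [(0, 43.3593) (0, 0) (61, 0) (61, 18.2598)]  |A|=1879.381
3. ⊥bis P3·P1 via (23.95,27.035): [(27.5337, 32.0301) (4.5536, 0) (61, 0) (61, 18.2598)]  |A|=1209.5334
4. ⊥bis P3·P2 via (32.015,8.27): [(27.5337, 32.0301) (25.2972, 28.9127) (34.7063, 0) (61, 0) (61, 18.2598)]  |A|=773.6346
5. ⊥bis P3·P4 via (41.77,9.52): [(27.5337, 32.0301) (25.2972, 28.9127) (26.9861, 23.7232) (51.6793, 0) (61, 0) (61, 18.2598)]  |A|=572.3085
6. ⊥bis P3·P5 via (30.355,16.935): [(34.3732, 29.2158) (31.2391, 19.6372) (51.6793, 0) (61, 0) (61, 18.2598)]  |A|=507.9227
7. ⊥bis P3·P6 via (49.97,8.835): [(56.9778, 19.9148) (34.3732, 29.2158) (31.2391, 19.6372) (47.1401, 4.3608)]  |A|=321.6397
8. ⊥bis P3·P7 via (31.235,28.45): [(56.9778, 19.9148) (34.3732, 29.2158) (31.2391, 19.6372) (47.1401, 4.3608)]  |A|=321.6397
9. ⊥bis P3·P8 via (27.42,15.79): [(56.9778, 19.9148) (34.3732, 29.2158) (31.2391, 19.6372) (47.1401, 4.3608)]  |A|=321.6397
10. canonical 4-gon: [(56.9778, 19.9148) (34.3732, 29.2158) (31.2391, 19.6372) (47.1401, 4.3608)]
11. shoelace: 321.6397

Area of P3's cell: 321.6397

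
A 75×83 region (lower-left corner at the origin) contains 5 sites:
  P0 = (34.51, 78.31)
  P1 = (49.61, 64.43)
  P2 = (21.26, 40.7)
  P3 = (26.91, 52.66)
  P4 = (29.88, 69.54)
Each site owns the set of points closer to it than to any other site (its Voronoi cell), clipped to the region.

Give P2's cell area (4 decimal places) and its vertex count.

Area of P2's cell: 2817.7894 (5 vertices)

1. box [0,75]×[0,83]: [(0, 0) (75, 0) (75, 83) (0, 83)]
2. ⊥bis P2·P0 via (27.885,59.505): [(0, 69.3289) (0, 0) (75, 0) (75, 42.9064)]  |A|=4208.8227
3. ⊥bis P2·P1 via (35.435,52.565): [(30.3541, 58.6352) (0, 69.3289) (0, 0) (75, 0) (75, 5.2971)]  |A|=3369.2712
4. ⊥bis P2·P3 via (24.085,46.68): [(51.0062, 33.9622) (0, 58.0579) (0, 0) (75, 0) (75, 5.2971)]  |A|=2817.7894
5. ⊥bis P2·P4 via (25.57,55.12): [(51.0062, 33.9622) (0, 58.0579) (0, 0) (75, 0) (75, 5.2971)]  |A|=2817.7894
6. canonical 5-gon: [(51.0062, 33.9622) (0, 58.0579) (0, 0) (75, 0) (75, 5.2971)]
7. shoelace: 2817.7894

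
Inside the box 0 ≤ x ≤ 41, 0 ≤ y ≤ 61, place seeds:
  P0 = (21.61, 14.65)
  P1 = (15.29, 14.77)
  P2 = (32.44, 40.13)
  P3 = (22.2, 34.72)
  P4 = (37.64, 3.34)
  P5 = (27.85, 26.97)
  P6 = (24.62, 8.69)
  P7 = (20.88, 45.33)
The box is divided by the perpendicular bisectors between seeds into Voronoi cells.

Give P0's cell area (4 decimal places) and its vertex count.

Area of P0's cell: 105.9455 (3 vertices)

1. box [0,41]×[0,61]: [(0, 0) (41, 0) (41, 61) (0, 61)]
2. ⊥bis P0·P1 via (18.45,14.71): [(18.1707, 0) (41, 0) (41, 61) (19.3289, 61)]  |A|=1357.2616
3. ⊥bis P0·P2 via (27.025,27.39): [(18.7575, 30.904) (18.1707, 0) (41, 0) (41, 21.4501)]  |A|=591.3105
4. ⊥bis P0·P3 via (21.905,24.685): [(34.2424, 24.3223) (18.6412, 24.7809) (18.1707, 0) (41, 0) (41, 21.4501)]  |A|=543.5202
5. ⊥bis P0·P4 via (29.625,8.995): [(39.0096, 22.2961) (34.2424, 24.3223) (18.6412, 24.7809) (18.1707, 0) (23.2786, 0)]  |A|=324.6138
6. ⊥bis P0·P5 via (24.73,20.81): [(34.4777, 15.8729) (18.6245, 23.9024) (18.1707, 0) (23.2786, 0)]  |A|=231.8242
7. ⊥bis P0·P6 via (23.115,11.67): [(32.9595, 16.6418) (18.6245, 23.9024) (18.3466, 9.2618)]  |A|=105.9455
8. ⊥bis P0·P7 via (21.245,29.99): [(32.9595, 16.6418) (18.6245, 23.9024) (18.3466, 9.2618)]  |A|=105.9455
9. canonical 3-gon: [(32.9595, 16.6418) (18.6245, 23.9024) (18.3466, 9.2618)]
10. shoelace: 105.9455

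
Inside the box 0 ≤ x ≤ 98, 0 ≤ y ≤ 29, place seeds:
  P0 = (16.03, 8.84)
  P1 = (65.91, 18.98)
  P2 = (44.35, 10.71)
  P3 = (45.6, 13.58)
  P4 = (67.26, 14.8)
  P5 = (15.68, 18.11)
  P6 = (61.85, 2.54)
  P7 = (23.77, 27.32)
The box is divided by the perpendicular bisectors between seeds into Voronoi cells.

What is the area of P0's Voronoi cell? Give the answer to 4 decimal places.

1. box [0,98]×[0,29]: [(0, 0) (98, 0) (98, 29) (0, 29)]
2. ⊥bis P0·P1 via (40.97,13.91): [(0, 0) (43.7977, 0) (37.9024, 29) (0, 29)]  |A|=1184.6517
3. ⊥bis P0·P2 via (30.19,9.775): [(0, 0) (30.8355, 0) (28.9206, 29) (0, 29)]  |A|=866.4621
4. ⊥bis P0·P3 via (30.815,11.21): [(0, 0) (30.8355, 0) (29.5911, 18.8453) (27.9633, 29) (0, 29)]  |A|=861.6018
5. ⊥bis P0·P4 via (41.645,11.82): [(0, 0) (30.8355, 0) (29.5911, 18.8453) (27.9633, 29) (0, 29)]  |A|=861.6018
6. ⊥bis P0·P5 via (15.855,13.475): [(0, 12.8764) (0, 0) (30.8355, 0) (29.9106, 14.0057)]  |A|=408.5062
7. ⊥bis P0·P6 via (38.94,5.69): [(0, 12.8764) (0, 0) (30.8355, 0) (29.9106, 14.0057)]  |A|=408.5062
8. ⊥bis P0·P7 via (19.9,18.08): [(29.6512, 13.9959) (0, 12.8764) (0, 0) (30.8355, 0) (29.9187, 13.8839)]  |A|=408.4904
9. canonical 5-gon: [(29.6512, 13.9959) (0, 12.8764) (0, 0) (30.8355, 0) (29.9187, 13.8839)]
10. shoelace: 408.4904

Area of P0's cell: 408.4904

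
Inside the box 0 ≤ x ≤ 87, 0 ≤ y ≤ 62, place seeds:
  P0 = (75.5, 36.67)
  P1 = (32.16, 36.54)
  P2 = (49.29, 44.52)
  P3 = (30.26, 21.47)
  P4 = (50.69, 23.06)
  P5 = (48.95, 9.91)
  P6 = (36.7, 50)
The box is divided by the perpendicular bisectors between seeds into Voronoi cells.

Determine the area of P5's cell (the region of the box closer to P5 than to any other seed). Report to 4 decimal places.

1. box [0,87]×[0,62]: [(0, 0) (87, 0) (87, 62) (0, 62)]
2. ⊥bis P5·P0 via (62.225,23.29): [(0, 0) (85.6992, 0) (23.2088, 62) (0, 62)]  |A|=3376.1491
3. ⊥bis P5·P1 via (40.555,23.225): [(3.7187, 0) (85.6992, 0) (53.845, 31.6042)]  |A|=1295.4661
4. ⊥bis P5·P2 via (49.12,27.215): [(46.9177, 27.2366) (3.7187, 0) (85.6992, 0) (58.3604, 27.1242)]  |A|=1270.0881
5. ⊥bis P5·P3 via (39.605,15.69): [(46.9177, 27.2366) (46.6374, 27.0599) (29.9005, 0) (85.6992, 0) (58.3604, 27.1242)]  |A|=915.8484
6. ⊥bis P5·P4 via (49.82,16.485): [(40.8323, 17.6742) (29.9005, 0) (85.6992, 0) (72.0483, 13.5438)]  |A|=676.2988
7. ⊥bis P5·P6 via (42.825,29.955): [(40.8323, 17.6742) (29.9005, 0) (85.6992, 0) (72.0483, 13.5438)]  |A|=676.2988
8. canonical 4-gon: [(40.8323, 17.6742) (29.9005, 0) (85.6992, 0) (72.0483, 13.5438)]
9. shoelace: 676.2988

Area of P5's cell: 676.2988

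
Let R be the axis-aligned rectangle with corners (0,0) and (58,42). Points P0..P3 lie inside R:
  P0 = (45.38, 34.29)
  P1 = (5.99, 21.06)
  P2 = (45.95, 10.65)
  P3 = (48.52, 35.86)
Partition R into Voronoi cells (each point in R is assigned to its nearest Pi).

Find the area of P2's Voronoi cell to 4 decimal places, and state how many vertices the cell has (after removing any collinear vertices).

Area of P2's cell: 743.1988 (5 vertices)

1. box [0,58]×[0,42]: [(0, 0) (58, 0) (58, 42) (0, 42)]
2. ⊥bis P2·P0 via (45.665,22.47): [(0, 21.3689) (0, 0) (58, 0) (58, 22.7674)]  |A|=1279.9544
3. ⊥bis P2·P1 via (25.97,15.855): [(27.5797, 22.0339) (21.8396, 0) (58, 0) (58, 22.7674)]  |A|=744.6739
4. ⊥bis P2·P3 via (47.235,23.255): [(53.1621, 22.6508) (27.5797, 22.0339) (21.8396, 0) (58, 0) (58, 22.1576)]  |A|=743.1988
5. canonical 5-gon: [(53.1621, 22.6508) (27.5797, 22.0339) (21.8396, 0) (58, 0) (58, 22.1576)]
6. shoelace: 743.1988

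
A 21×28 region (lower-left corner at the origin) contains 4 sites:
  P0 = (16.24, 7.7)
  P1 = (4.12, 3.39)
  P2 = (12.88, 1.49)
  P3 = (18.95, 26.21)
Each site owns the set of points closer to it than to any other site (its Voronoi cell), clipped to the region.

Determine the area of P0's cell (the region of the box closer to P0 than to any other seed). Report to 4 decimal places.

Area of P0's cell: 171.7848

1. box [0,21]×[0,28]: [(0, 0) (21, 0) (21, 28) (0, 28)]
2. ⊥bis P0·P1 via (10.18,5.545): [(12.1519, 0) (21, 0) (21, 28) (2.1948, 28)]  |A|=387.1472
3. ⊥bis P0·P2 via (14.56,4.595): [(9.5548, 7.3031) (21, 1.1106) (21, 28) (2.1948, 28)]  |A|=348.4824
4. ⊥bis P0·P3 via (17.595,16.955): [(5.4924, 18.7269) (9.5548, 7.3031) (21, 1.1106) (21, 16.4565)]  |A|=171.7848
5. canonical 4-gon: [(5.4924, 18.7269) (9.5548, 7.3031) (21, 1.1106) (21, 16.4565)]
6. shoelace: 171.7848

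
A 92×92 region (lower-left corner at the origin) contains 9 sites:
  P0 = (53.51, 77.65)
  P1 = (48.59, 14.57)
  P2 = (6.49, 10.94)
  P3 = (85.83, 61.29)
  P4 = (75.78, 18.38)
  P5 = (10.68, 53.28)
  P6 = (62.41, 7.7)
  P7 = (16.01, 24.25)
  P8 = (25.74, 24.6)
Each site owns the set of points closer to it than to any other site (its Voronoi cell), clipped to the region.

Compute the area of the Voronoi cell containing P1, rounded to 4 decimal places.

Area of P1's cell: 873.4498

1. box [0,92]×[0,92]: [(0, 0) (92, 0) (92, 92) (0, 92)]
2. ⊥bis P1·P0 via (51.05,46.11): [(0, 50.0917) (0, 0) (92, 0) (92, 42.9161)]  |A|=4278.357
3. ⊥bis P1·P2 via (27.54,12.755): [(24.4854, 48.1819) (28.6398, 0) (92, 0) (92, 42.9161)]  |A|=2975.14
4. ⊥bis P1·P3 via (67.21,37.93): [(57.5873, 45.6001) (24.4854, 48.1819) (28.6398, 0) (92, 0) (92, 18.1702)]  |A|=2549.354
5. ⊥bis P1·P4 via (62.185,16.475): [(58.1688, 45.1367) (57.5873, 45.6001) (24.4854, 48.1819) (28.6398, 0) (64.4936, 0)]  |A|=1621.2204
6. ⊥bis P1·P5 via (29.635,33.925): [(58.1688, 45.1367) (57.5873, 45.6001) (42.739, 46.7582) (26.0199, 30.3846) (28.6398, 0) (64.4936, 0)]  |A|=1459.8796
7. ⊥bis P1·P6 via (55.5,11.135): [(61.2987, 22.8) (58.1688, 45.1367) (57.5873, 45.6001) (42.739, 46.7582) (26.0199, 30.3846) (28.6398, 0) (49.9647, 0)]  |A|=1294.2513
8. ⊥bis P1·P7 via (32.3,19.41): [(61.2987, 22.8) (58.1688, 45.1367) (57.5873, 45.6001) (42.739, 46.7582) (39.4761, 43.5628) (28.1659, 5.4959) (28.6398, 0) (49.9647, 0)]  |A|=1112.6568
9. ⊥bis P1·P8 via (37.165,19.585): [(61.2987, 22.8) (58.1688, 45.1367) (57.5873, 45.6001) (48.8824, 46.2791) (28.628, 0.1363) (28.6398, 0) (49.9647, 0)]  |A|=873.4498
10. canonical 7-gon: [(61.2987, 22.8) (58.1688, 45.1367) (57.5873, 45.6001) (48.8824, 46.2791) (28.628, 0.1363) (28.6398, 0) (49.9647, 0)]
11. shoelace: 873.4498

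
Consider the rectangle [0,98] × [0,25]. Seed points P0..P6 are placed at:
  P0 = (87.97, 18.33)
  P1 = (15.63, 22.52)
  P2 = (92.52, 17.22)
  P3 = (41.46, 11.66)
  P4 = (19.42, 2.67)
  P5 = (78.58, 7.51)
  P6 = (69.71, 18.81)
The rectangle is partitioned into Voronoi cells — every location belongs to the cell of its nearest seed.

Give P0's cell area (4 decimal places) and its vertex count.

1. box [0,98]×[0,25]: [(0, 0) (98, 0) (98, 25) (0, 25)]
2. ⊥bis P0·P1 via (51.8,20.425): [(50.617, 0) (98, 0) (98, 25) (52.065, 25)]  |A|=1166.4756
3. ⊥bis P0·P2 via (90.245,17.775): [(50.617, 0) (85.9087, 0) (92.0076, 25) (52.065, 25)]  |A|=940.4289
4. ⊥bis P0·P3 via (64.715,14.995): [(66.8654, 0) (85.9087, 0) (92.0076, 25) (63.2802, 25)]  |A|=597.1331
5. ⊥bis P0·P4 via (53.695,10.5): [(66.8654, 0) (85.9087, 0) (92.0076, 25) (63.2802, 25)]  |A|=597.1331
6. ⊥bis P0·P5 via (83.275,12.92): [(88.0497, 8.7763) (92.0076, 25) (69.3553, 25)]  |A|=183.7513
7. ⊥bis P0·P6 via (78.84,18.57): [(78.7937, 16.809) (88.0497, 8.7763) (92.0076, 25) (79.009, 25)]  |A|=144.2148
8. canonical 4-gon: [(78.7937, 16.809) (88.0497, 8.7763) (92.0076, 25) (79.009, 25)]
9. shoelace: 144.2148

Area of P0's cell: 144.2148 (4 vertices)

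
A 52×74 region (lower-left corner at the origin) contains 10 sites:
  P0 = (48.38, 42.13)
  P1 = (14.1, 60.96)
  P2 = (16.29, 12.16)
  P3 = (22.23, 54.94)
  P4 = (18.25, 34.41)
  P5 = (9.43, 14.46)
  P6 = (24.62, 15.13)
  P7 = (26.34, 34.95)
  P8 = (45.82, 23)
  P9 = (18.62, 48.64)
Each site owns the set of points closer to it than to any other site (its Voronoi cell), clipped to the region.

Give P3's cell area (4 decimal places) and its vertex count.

1. box [0,52]×[0,74]: [(0, 0) (52, 0) (52, 74) (0, 74)]
2. ⊥bis P3·P0 via (35.305,48.535): [(0, 0) (11.5293, 0) (47.7794, 74) (0, 74)]  |A|=2194.4251
3. ⊥bis P3·P1 via (18.165,57.95): [(0, 33.4182) (0, 0) (11.5293, 0) (47.7794, 74) (30.0495, 74)]  |A|=1584.6937
4. ⊥bis P3·P2 via (19.26,33.55): [(1.8841, 35.9626) (27.41, 32.4184) (47.7794, 74) (30.0495, 74)]  |A|=904.0023
5. ⊥bis P3·P4 via (20.24,44.675): [(9.8297, 46.6932) (32.2715, 42.3425) (47.7794, 74) (30.0495, 74)]  |A|=631.0347
6. ⊥bis P3·P5 via (15.83,34.7): [(9.8297, 46.6932) (32.2715, 42.3425) (47.7794, 74) (30.0495, 74)]  |A|=631.0347
7. ⊥bis P3·P6 via (23.425,35.035): [(9.8297, 46.6932) (32.2715, 42.3425) (47.7794, 74) (30.0495, 74)]  |A|=631.0347
8. ⊥bis P3·P7 via (24.285,44.945): [(9.8297, 46.6932) (21.646, 44.4024) (34.5836, 47.0624) (47.7794, 74) (30.0495, 74)]  |A|=603.5778
9. ⊥bis P3·P8 via (34.025,38.97): [(9.8297, 46.6932) (21.646, 44.4024) (34.5836, 47.0624) (47.7794, 74) (30.0495, 74)]  |A|=603.5778
10. ⊥bis P3·P9 via (20.425,51.79): [(15.6358, 54.5343) (30.2355, 46.1684) (34.5836, 47.0624) (47.7794, 74) (30.0495, 74)]  |A|=501.7801
11. canonical 5-gon: [(15.6358, 54.5343) (30.2355, 46.1684) (34.5836, 47.0624) (47.7794, 74) (30.0495, 74)]
12. shoelace: 501.7801

Area of P3's cell: 501.7801 (5 vertices)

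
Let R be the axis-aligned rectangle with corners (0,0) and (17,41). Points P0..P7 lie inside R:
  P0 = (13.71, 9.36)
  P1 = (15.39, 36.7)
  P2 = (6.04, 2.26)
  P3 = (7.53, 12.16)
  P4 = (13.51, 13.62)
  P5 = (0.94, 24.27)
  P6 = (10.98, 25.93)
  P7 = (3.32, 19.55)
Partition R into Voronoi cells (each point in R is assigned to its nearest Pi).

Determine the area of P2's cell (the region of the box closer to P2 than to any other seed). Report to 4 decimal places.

1. box [0,17]×[0,41]: [(0, 0) (17, 0) (17, 41) (0, 41)]
2. ⊥bis P2·P0 via (9.875,5.81): [(0, 16.4778) (0, 0) (15.2532, 0)]  |A|=125.6697
3. ⊥bis P2·P1 via (10.715,19.48): [(0, 16.4778) (0, 0) (15.2532, 0)]  |A|=125.6697
4. ⊥bis P2·P3 via (6.785,7.21): [(8.8694, 6.8963) (0, 8.2312) (0, 0) (15.2532, 0)]  |A|=89.0983
5. ⊥bis P2·P4 via (9.775,7.94): [(8.8694, 6.8963) (0, 8.2312) (0, 0) (15.2532, 0)]  |A|=89.0983
6. ⊥bis P2·P5 via (3.49,13.265): [(8.8694, 6.8963) (0, 8.2312) (0, 0) (15.2532, 0)]  |A|=89.0983
7. ⊥bis P2·P6 via (8.51,14.095): [(8.8694, 6.8963) (0, 8.2312) (0, 0) (15.2532, 0)]  |A|=89.0983
8. ⊥bis P2·P7 via (4.68,10.905): [(8.8694, 6.8963) (0, 8.2312) (0, 0) (15.2532, 0)]  |A|=89.0983
9. canonical 4-gon: [(8.8694, 6.8963) (0, 8.2312) (0, 0) (15.2532, 0)]
10. shoelace: 89.0983

Area of P2's cell: 89.0983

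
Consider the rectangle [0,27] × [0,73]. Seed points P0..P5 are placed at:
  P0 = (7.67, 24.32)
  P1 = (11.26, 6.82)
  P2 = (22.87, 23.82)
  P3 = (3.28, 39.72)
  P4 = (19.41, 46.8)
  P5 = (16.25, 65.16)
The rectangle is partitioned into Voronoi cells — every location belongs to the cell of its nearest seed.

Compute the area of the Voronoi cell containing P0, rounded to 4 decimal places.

1. box [0,27]×[0,73]: [(0, 0) (27, 0) (27, 73) (0, 73)]
2. ⊥bis P0·P1 via (9.465,15.57): [(0, 13.6283) (27, 19.1672) (27, 73) (0, 73)]  |A|=1528.2607
3. ⊥bis P0·P2 via (15.27,24.07): [(0, 13.6283) (15.0279, 16.7112) (16.8795, 73) (0, 73)]  |A|=921.1814
4. ⊥bis P0·P3 via (5.475,32.02): [(0, 30.4593) (0, 13.6283) (15.0279, 16.7112) (15.6267, 34.9139)]  |A|=267.3577
5. ⊥bis P0·P4 via (13.54,35.56): [(15.0771, 34.7572) (0, 30.4593) (0, 13.6283) (15.0279, 16.7112) (15.6124, 34.4777)]  |A|=267.2389
6. ⊥bis P0·P5 via (11.96,44.74): [(15.0771, 34.7572) (0, 30.4593) (0, 13.6283) (15.0279, 16.7112) (15.6124, 34.4777)]  |A|=267.2389
7. canonical 5-gon: [(15.0771, 34.7572) (0, 30.4593) (0, 13.6283) (15.0279, 16.7112) (15.6124, 34.4777)]
8. shoelace: 267.2389

Area of P0's cell: 267.2389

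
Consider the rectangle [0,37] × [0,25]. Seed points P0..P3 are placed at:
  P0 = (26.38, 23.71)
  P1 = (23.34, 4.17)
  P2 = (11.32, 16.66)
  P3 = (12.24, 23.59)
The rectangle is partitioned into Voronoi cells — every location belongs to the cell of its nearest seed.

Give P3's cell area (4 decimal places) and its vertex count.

1. box [0,37]×[0,25]: [(0, 0) (37, 0) (37, 25) (0, 25)]
2. ⊥bis P3·P0 via (19.31,23.65): [(0, 0) (19.5107, 0) (19.2985, 25) (0, 25)]  |A|=485.1156
3. ⊥bis P3·P1 via (17.79,13.88): [(0, 3.7117) (19.3852, 14.7918) (19.2985, 25) (0, 25)]  |A|=304.8411
4. ⊥bis P3·P2 via (11.78,20.125): [(0, 21.6889) (19.3484, 19.1202) (19.2985, 25) (0, 25)]  |A|=88.768
5. canonical 4-gon: [(0, 21.6889) (19.3484, 19.1202) (19.2985, 25) (0, 25)]
6. shoelace: 88.768

Area of P3's cell: 88.7680 (4 vertices)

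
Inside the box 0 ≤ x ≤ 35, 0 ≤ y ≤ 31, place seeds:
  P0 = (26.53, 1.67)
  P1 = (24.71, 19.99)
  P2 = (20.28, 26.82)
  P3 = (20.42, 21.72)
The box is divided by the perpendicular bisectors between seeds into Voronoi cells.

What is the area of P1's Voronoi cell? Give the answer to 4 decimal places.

1. box [0,35]×[0,31]: [(0, 0) (35, 0) (35, 31) (0, 31)]
2. ⊥bis P1·P0 via (25.62,10.83): [(0, 8.2848) (35, 11.7619) (35, 31) (0, 31)]  |A|=734.1838
3. ⊥bis P1·P2 via (22.495,23.405): [(0, 8.8145) (0, 8.2848) (35, 11.7619) (35, 31) (34.2047, 31)]  |A|=354.7606
4. ⊥bis P1·P3 via (22.565,20.855): [(23.9824, 24.3697) (18.2261, 10.0954) (35, 11.7619) (35, 31) (34.2047, 31)]  |A|=223.5377
5. canonical 5-gon: [(23.9824, 24.3697) (18.2261, 10.0954) (35, 11.7619) (35, 31) (34.2047, 31)]
6. shoelace: 223.5377

Area of P1's cell: 223.5377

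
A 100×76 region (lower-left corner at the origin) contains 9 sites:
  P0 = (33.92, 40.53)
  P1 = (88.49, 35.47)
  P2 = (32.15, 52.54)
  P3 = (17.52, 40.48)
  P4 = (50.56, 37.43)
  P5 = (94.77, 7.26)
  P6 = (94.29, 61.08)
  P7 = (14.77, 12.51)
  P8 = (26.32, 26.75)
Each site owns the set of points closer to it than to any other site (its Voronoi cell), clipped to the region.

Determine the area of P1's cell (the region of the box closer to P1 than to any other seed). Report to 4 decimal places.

Area of P1's cell: 915.6878

1. box [0,100]×[0,76]: [(0, 0) (100, 0) (100, 76) (0, 76)]
2. ⊥bis P1·P0 via (61.205,38): [(57.6815, 0) (100, 0) (100, 76) (64.7285, 76)]  |A|=2948.42
3. ⊥bis P1·P2 via (60.32,44.005): [(62.3977, 50.8624) (57.6815, 0) (100, 0) (100, 76) (70.0139, 76)]  |A|=2881.9894
4. ⊥bis P1·P3 via (53.005,37.975): [(62.3977, 50.8624) (57.6815, 0) (100, 0) (100, 76) (70.0139, 76)]  |A|=2881.9894
5. ⊥bis P1·P4 via (69.525,36.45): [(67.6415, 0) (100, 0) (100, 76) (71.5687, 76)]  |A|=2310.0128
6. ⊥bis P1·P5 via (91.63,21.365): [(68.4792, 16.2113) (100, 23.2283) (100, 76) (71.5687, 76)]  |A|=1681.6392
7. ⊥bis P1·P6 via (91.39,48.275): [(70.3819, 53.0328) (68.4792, 16.2113) (100, 23.2283) (100, 46.3251)]  |A|=915.6878
8. ⊥bis P1·P7 via (51.63,23.99): [(70.3819, 53.0328) (68.4792, 16.2113) (100, 23.2283) (100, 46.3251)]  |A|=915.6878
9. ⊥bis P1·P8 via (57.405,31.11): [(70.3819, 53.0328) (68.4792, 16.2113) (100, 23.2283) (100, 46.3251)]  |A|=915.6878
10. canonical 4-gon: [(70.3819, 53.0328) (68.4792, 16.2113) (100, 23.2283) (100, 46.3251)]
11. shoelace: 915.6878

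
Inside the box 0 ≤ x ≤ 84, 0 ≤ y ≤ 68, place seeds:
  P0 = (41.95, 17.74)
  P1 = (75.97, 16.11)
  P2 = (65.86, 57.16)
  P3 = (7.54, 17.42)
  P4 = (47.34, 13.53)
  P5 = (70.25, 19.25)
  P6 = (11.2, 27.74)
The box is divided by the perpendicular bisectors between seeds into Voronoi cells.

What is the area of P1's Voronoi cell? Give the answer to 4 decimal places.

Area of P1's cell: 386.3484

1. box [0,84]×[0,68]: [(0, 0) (84, 0) (84, 68) (0, 68)]
2. ⊥bis P1·P0 via (58.96,16.925): [(58.1491, 0) (84, 0) (84, 68) (61.4072, 68)]  |A|=1647.0882
3. ⊥bis P1·P2 via (70.915,36.635): [(59.7729, 33.8909) (58.1491, 0) (84, 0) (84, 39.8576)]  |A|=920.8729
4. ⊥bis P1·P3 via (41.755,16.765): [(59.7729, 33.8909) (58.1491, 0) (84, 0) (84, 39.8576)]  |A|=920.8729
5. ⊥bis P1·P4 via (61.655,14.82): [(59.9329, 33.9303) (62.9905, 0) (84, 0) (84, 39.8576)]  |A|=836.0583
6. ⊥bis P1·P5 via (73.11,17.68): [(63.4045, 0) (84, 0) (84, 37.5178)]  |A|=386.3484
7. ⊥bis P1·P6 via (43.585,21.925): [(63.4045, 0) (84, 0) (84, 37.5178)]  |A|=386.3484
8. canonical 3-gon: [(63.4045, 0) (84, 0) (84, 37.5178)]
9. shoelace: 386.3484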